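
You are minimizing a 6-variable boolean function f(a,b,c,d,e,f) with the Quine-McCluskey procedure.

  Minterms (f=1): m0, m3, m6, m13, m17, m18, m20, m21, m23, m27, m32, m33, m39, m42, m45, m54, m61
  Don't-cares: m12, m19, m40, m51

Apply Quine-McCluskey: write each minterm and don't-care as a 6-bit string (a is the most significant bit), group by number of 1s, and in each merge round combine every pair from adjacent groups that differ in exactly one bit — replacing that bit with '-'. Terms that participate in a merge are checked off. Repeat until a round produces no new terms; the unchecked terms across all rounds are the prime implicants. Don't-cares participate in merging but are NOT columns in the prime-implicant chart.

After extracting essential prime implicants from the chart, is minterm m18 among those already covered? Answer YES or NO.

size-2^0 implicants → 000000(✓)  000011(✓)  000110  001100(✓)  001101(✓)  010001(✓)  010010(✓)  010011(✓)  010100(✓)  010101(✓)  010111(✓)  011011(✓)  100000(✓)  100001(✓)  100111  101000(✓)  101010(✓)  101101(✓)  110011(✓)  110110  111101(✓)
size-2^1 implicants → -00000  -01101  -10011  0-0011  00110-  01-011  010-01(✓)  010-11(✓)  0100-1(✓)  01001-  0101-1(✓)  01010-  1-1101  10-000  10000-  1010-0
size-2^2 implicants → 010--1
Unchecked terms (primes): -00000, -01101, -10011, 0-0011, 000110, 00110-, 01-011, 010--1, 01001-, 01010-, 1-1101, 10-000, 10000-, 100111, 1010-0, 110110
Minterm coverage:
  m0 ⊆ -00000 [E]
  m3 ⊆ 0-0011 [E]
  m6 ⊆ 000110 [E]
  m13 ⊆ -01101,00110-
  m17 ⊆ 010--1 [E]
  m18 ⊆ 01001- [E]
  m20 ⊆ 01010- [E]
  m21 ⊆ 010--1,01010-
  m23 ⊆ 010--1 [E]
  m27 ⊆ 01-011 [E]
  m32 ⊆ -00000,10-000,10000-
  m33 ⊆ 10000- [E]
  m39 ⊆ 100111 [E]
  m42 ⊆ 1010-0 [E]
  m45 ⊆ -01101,1-1101
  m54 ⊆ 110110 [E]
  m61 ⊆ 1-1101 [E]
E = {-00000, 0-0011, 000110, 01-011, 010--1, 01001-, 01010-, 1-1101, 10000-, 100111, 1010-0, 110110}

YES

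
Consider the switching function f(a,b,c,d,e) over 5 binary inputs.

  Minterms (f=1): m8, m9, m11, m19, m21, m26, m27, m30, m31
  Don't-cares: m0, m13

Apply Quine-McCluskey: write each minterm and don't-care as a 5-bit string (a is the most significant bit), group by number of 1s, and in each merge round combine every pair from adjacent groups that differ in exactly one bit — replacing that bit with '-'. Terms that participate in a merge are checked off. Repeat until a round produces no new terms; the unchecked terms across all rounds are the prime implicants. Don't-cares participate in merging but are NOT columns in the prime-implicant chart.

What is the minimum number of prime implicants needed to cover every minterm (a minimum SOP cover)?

5

size-2^0 implicants → 00000(✓)  01000(✓)  01001(✓)  01011(✓)  01101(✓)  10011(✓)  10101  11010(✓)  11011(✓)  11110(✓)  11111(✓)
size-2^1 implicants → -1011  0-000  01-01  010-1  0100-  1-011  11-10(✓)  11-11(✓)  1101-(✓)  1111-(✓)
size-2^2 implicants → 11-1-
Unchecked terms (primes): -1011, 0-000, 01-01, 010-1, 0100-, 1-011, 10101, 11-1-
Minterm coverage:
  m8 ⊆ 0-000,0100-
  m9 ⊆ 01-01,010-1,0100-
  m11 ⊆ -1011,010-1
  m19 ⊆ 1-011 [E]
  m21 ⊆ 10101 [E]
  m26 ⊆ 11-1- [E]
  m27 ⊆ -1011,1-011,11-1-
  m30 ⊆ 11-1- [E]
  m31 ⊆ 11-1- [E]
E = {1-011, 10101, 11-1-}
Petrick residual → -1011, 0100-
Cover = bc'de + a'bc'd' + ac'de + ab'cd'e + abd  |cover|=5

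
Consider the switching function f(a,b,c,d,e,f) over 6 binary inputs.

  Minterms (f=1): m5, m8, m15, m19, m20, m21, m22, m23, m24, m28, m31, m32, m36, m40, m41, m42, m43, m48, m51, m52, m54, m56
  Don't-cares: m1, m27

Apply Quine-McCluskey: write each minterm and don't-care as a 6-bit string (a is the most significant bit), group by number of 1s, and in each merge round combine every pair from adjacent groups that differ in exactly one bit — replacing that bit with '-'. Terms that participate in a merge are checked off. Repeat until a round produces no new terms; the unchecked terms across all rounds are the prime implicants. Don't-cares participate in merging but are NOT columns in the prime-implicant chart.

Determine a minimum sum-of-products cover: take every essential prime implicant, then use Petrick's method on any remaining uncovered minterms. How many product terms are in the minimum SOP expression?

size-2^0 implicants → 000001(✓)  000101(✓)  001000(✓)  001111(✓)  010011(✓)  010100(✓)  010101(✓)  010110(✓)  010111(✓)  011000(✓)  011011(✓)  011100(✓)  011111(✓)  100000(✓)  100100(✓)  101000(✓)  101001(✓)  101010(✓)  101011(✓)  110000(✓)  110011(✓)  110100(✓)  110110(✓)  111000(✓)
size-2^1 implicants → -01000(✓)  -10011  -10100(✓)  -10110(✓)  -11000(✓)  0-0101  0-1000(✓)  0-1111  000-01  01-011(✓)  01-100  01-111(✓)  010-11(✓)  0101-0(✓)  0101-1(✓)  01010-(✓)  01011-(✓)  011-00  011-11(✓)  1-0000(✓)  1-0100(✓)  1-1000(✓)  10-000(✓)  100-00(✓)  1010-0(✓)  1010-1(✓)  10100-(✓)  10101-(✓)  11-000(✓)  110-00(✓)  1101-0(✓)
size-2^2 implicants → --1000  -101-0  01--11  0101--  1--000  1-0-00  1010--
Unchecked terms (primes): --1000, -10011, -101-0, 0-0101, 0-1111, 000-01, 01--11, 01-100, 0101--, 011-00, 1--000, 1-0-00, 1010--
Minterm coverage:
  m5 ⊆ 0-0101,000-01
  m8 ⊆ --1000 [E]
  m15 ⊆ 0-1111 [E]
  m19 ⊆ -10011,01--11
  m20 ⊆ -101-0,01-100,0101--
  m21 ⊆ 0-0101,0101--
  m22 ⊆ -101-0,0101--
  m23 ⊆ 01--11,0101--
  m24 ⊆ --1000,011-00
  m28 ⊆ 01-100,011-00
  m31 ⊆ 0-1111,01--11
  m32 ⊆ 1--000,1-0-00
  m36 ⊆ 1-0-00 [E]
  m40 ⊆ --1000,1--000,1010--
  m41 ⊆ 1010-- [E]
  m42 ⊆ 1010-- [E]
  m43 ⊆ 1010-- [E]
  m48 ⊆ 1--000,1-0-00
  m51 ⊆ -10011 [E]
  m52 ⊆ -101-0,1-0-00
  m54 ⊆ -101-0 [E]
  m56 ⊆ --1000,1--000
E = {--1000, -10011, -101-0, 0-1111, 1-0-00, 1010--}
Petrick residual → 0-0101, 01--11, 01-100
Cover = cd'e'f' + bc'd'ef + bc'df' + a'c'de'f + a'cdef + a'bef + a'bde'f' + ac'e'f' + ab'cd'  |cover|=9

9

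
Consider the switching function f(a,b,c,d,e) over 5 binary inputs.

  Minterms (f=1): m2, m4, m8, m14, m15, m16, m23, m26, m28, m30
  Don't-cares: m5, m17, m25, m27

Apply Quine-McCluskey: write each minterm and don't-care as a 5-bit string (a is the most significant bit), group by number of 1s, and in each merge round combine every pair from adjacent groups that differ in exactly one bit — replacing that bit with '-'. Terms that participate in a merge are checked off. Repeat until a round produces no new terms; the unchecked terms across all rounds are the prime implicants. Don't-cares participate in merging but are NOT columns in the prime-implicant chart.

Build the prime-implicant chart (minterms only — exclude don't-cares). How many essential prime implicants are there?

size-2^0 implicants → 00010  00100(✓)  00101(✓)  01000  01110(✓)  01111(✓)  10000(✓)  10001(✓)  10111  11001(✓)  11010(✓)  11011(✓)  11100(✓)  11110(✓)
size-2^1 implicants → -1110  0010-  0111-  1-001  1000-  11-10  110-1  1101-  111-0
Unchecked terms (primes): -1110, 00010, 0010-, 01000, 0111-, 1-001, 1000-, 10111, 11-10, 110-1, 1101-, 111-0
Minterm coverage:
  m2 ⊆ 00010 [E]
  m4 ⊆ 0010- [E]
  m8 ⊆ 01000 [E]
  m14 ⊆ -1110,0111-
  m15 ⊆ 0111- [E]
  m16 ⊆ 1000- [E]
  m23 ⊆ 10111 [E]
  m26 ⊆ 11-10,1101-
  m28 ⊆ 111-0 [E]
  m30 ⊆ -1110,11-10,111-0
E = {00010, 0010-, 01000, 0111-, 1000-, 10111, 111-0}

7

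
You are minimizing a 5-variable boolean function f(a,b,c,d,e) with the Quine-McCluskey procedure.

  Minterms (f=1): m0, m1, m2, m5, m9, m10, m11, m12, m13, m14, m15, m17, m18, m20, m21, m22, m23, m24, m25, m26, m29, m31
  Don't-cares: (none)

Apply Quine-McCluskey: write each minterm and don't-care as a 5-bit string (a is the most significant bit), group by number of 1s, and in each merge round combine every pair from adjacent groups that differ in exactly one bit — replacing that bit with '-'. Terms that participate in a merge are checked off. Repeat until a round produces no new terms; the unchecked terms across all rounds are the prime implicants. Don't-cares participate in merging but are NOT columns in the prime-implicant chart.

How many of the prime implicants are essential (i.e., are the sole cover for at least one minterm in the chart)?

3

Round 0: 00000✓ 00001✓ 00010✓ 00101✓ 01001✓ 01010✓ 01011✓ 01100✓ 01101✓ 01110✓ 01111✓ 10001✓ 10010✓ 10100✓ 10101✓ 10110✓ 10111✓ 11000✓ 11001✓ 11010✓ 11101✓ 11111✓
Round 1: -0001✓ -0010✓ -0101✓ -1001✓ -1010✓ -1101✓ -1111✓ 0-001✓ 0-010✓ 0-101✓ 00-01✓ 000-0 0000- 01-01✓ 01-10✓ 01-11✓ 010-1✓ 0101-✓ 011-0✓ 011-1✓ 0110-✓ 0111-✓ 1-001✓ 1-010✓ 1-101✓ 1-111✓ 10-01✓ 10-10 101-0✓ 101-1✓ 1010-✓ 1011-✓ 11-01✓ 110-0 1100- 111-1✓
Round 2: --001✓ --010 --101✓ -0-01✓ -1-01✓ -11-1 0--01✓ 01--1 01-1- 011-- 1--01✓ 1-1-1 101--
Round 3: ---01
PIs = {---01, --010, -11-1, 000-0, 0000-, 01--1, 01-1-, 011--, 1-1-1, 10-10, 101--, 110-0, 1100-}
Coverage chart:
  m0: 000-0,0000-
  m1: ---01,0000-
  m2: --010,000-0
  m5: ---01 ←essential
  m9: ---01,01--1
  m10: --010,01-1-
  m11: 01--1,01-1-
  m12: 011-- ←essential
  m13: ---01,-11-1,01--1,011--
  m14: 01-1-,011--
  m15: -11-1,01--1,01-1-,011--
  m17: ---01 ←essential
  m18: --010,10-10
  m20: 101-- ←essential
  m21: ---01,1-1-1,101--
  m22: 10-10,101--
  m23: 1-1-1,101--
  m24: 110-0,1100-
  m25: ---01,1100-
  m26: --010,110-0
  m29: ---01,-11-1,1-1-1
  m31: -11-1,1-1-1
Essential: ---01, 011--, 101--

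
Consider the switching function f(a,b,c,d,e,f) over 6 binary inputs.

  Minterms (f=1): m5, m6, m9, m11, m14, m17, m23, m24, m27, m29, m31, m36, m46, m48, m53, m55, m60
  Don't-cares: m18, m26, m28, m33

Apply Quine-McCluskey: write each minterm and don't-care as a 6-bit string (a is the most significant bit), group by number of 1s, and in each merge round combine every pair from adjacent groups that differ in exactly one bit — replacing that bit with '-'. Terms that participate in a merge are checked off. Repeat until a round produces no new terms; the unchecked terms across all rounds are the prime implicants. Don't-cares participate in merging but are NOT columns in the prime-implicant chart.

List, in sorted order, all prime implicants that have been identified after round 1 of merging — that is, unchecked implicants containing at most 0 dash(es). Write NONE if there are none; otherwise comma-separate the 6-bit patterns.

000101, 010001, 100001, 100100, 110000

size-2^0 implicants → 000101  000110(✓)  001001(✓)  001011(✓)  001110(✓)  010001  010010(✓)  010111(✓)  011000(✓)  011010(✓)  011011(✓)  011100(✓)  011101(✓)  011111(✓)  100001  100100  101110(✓)  110000  110101(✓)  110111(✓)  111100(✓)
size-2^1 implicants → -01110  -10111  -11100  0-1011  00-110  0010-1  01-010  01-111  011-00  011-11  0110-0  01101-  0111-1  01110-  1101-1
Unchecked terms (primes): -01110, -10111, -11100, 0-1011, 00-110, 000101, 0010-1, 01-010, 01-111, 010001, 011-00, 011-11, 0110-0, 01101-, 0111-1, 01110-, 100001, 100100, 110000, 1101-1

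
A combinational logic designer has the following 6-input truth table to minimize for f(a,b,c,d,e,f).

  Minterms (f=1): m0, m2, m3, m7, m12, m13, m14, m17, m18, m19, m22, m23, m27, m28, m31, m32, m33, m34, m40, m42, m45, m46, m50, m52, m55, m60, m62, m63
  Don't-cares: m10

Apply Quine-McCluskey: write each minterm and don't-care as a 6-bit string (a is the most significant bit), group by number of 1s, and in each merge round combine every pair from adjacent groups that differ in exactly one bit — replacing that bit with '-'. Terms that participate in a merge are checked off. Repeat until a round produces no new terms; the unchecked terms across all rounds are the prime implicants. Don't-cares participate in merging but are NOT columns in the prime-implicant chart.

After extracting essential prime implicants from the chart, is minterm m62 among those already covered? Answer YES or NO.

Round 0: 000000✓ 000010✓ 000011✓ 000111✓ 001010✓ 001100✓ 001101✓ 001110✓ 010001✓ 010010✓ 010011✓ 010110✓ 010111✓ 011011✓ 011100✓ 011111✓ 100000✓ 100001✓ 100010✓ 101000✓ 101010✓ 101101✓ 101110✓ 110010✓ 110100✓ 110111✓ 111100✓ 111110✓ 111111✓
Round 1: -00000✓ -00010✓ -01010✓ -01101 -01110✓ -10010✓ -10111✓ -11100 -11111✓ 0-0010✓ 0-0011✓ 0-0111✓ 0-1100 00-010✓ 000-11✓ 0000-0✓ 00001-✓ 001-10✓ 0011-0 00110- 01-011✓ 01-111✓ 010-10✓ 010-11✓ 0100-1 01001-✓ 01011-✓ 011-11✓ 1-0010✓ 1-1110 10-000✓ 10-010✓ 1000-0✓ 10000- 101-10✓ 1010-0✓ 11-100 11-111✓ 1111-0 11111-
Round 2: --0010 -0-010 -000-0 -01-10 -1-111 0-0-11 0-001- 01--11 010-1- 10-0-0
PIs = {--0010, -0-010, -000-0, -01-10, -01101, -1-111, -11100, 0-0-11, 0-001-, 0-1100, 0011-0, 00110-, 01--11, 010-1-, 0100-1, 1-1110, 10-0-0, 10000-, 11-100, 1111-0, 11111-}
Coverage chart:
  m0: -000-0 ←essential
  m2: --0010,-0-010,-000-0,0-001-
  m3: 0-0-11,0-001-
  m7: 0-0-11 ←essential
  m12: 0-1100,0011-0,00110-
  m13: -01101,00110-
  m14: -01-10,0011-0
  m17: 0100-1 ←essential
  m18: --0010,0-001-,010-1-
  m19: 0-0-11,0-001-,01--11,010-1-,0100-1
  m22: 010-1- ←essential
  m23: -1-111,0-0-11,01--11,010-1-
  m27: 01--11 ←essential
  m28: -11100,0-1100
  m31: -1-111,01--11
  m32: -000-0,10-0-0,10000-
  m33: 10000- ←essential
  m34: --0010,-0-010,-000-0,10-0-0
  m40: 10-0-0 ←essential
  m42: -0-010,-01-10,10-0-0
  m45: -01101 ←essential
  m46: -01-10,1-1110
  m50: --0010 ←essential
  m52: 11-100 ←essential
  m55: -1-111 ←essential
  m60: -11100,11-100,1111-0
  m62: 1-1110,1111-0,11111-
  m63: -1-111,11111-
Essential: --0010, -000-0, -01101, -1-111, 0-0-11, 01--11, 010-1-, 0100-1, 10-0-0, 10000-, 11-100

NO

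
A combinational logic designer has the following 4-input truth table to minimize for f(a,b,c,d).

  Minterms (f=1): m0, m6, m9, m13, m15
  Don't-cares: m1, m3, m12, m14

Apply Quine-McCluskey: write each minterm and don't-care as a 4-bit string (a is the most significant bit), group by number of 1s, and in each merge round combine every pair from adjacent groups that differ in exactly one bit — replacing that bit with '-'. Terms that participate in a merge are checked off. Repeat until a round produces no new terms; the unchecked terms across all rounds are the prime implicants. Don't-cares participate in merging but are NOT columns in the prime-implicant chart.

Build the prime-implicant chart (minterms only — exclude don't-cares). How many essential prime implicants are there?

[col 0] 0000*, 0001*, 0011*, 0110*, 1001*, 1100*, 1101*, 1110*, 1111*
[col 1] -001, -110, 00-1, 000-, 1-01, 11-0*, 11-1*, 110-*, 111-*
[col 2] 11--
Prime implicants: -001, -110, 00-1, 000-, 1-01, 11--
PI chart (minterm → PIs covering it):
  0 | 000-  (sole → essential)
  6 | -110  (sole → essential)
  9 | -001,1-01
  13 | 1-01,11--
  15 | 11--  (sole → essential)
Essential prime implicants: -110, 000-, 11--

3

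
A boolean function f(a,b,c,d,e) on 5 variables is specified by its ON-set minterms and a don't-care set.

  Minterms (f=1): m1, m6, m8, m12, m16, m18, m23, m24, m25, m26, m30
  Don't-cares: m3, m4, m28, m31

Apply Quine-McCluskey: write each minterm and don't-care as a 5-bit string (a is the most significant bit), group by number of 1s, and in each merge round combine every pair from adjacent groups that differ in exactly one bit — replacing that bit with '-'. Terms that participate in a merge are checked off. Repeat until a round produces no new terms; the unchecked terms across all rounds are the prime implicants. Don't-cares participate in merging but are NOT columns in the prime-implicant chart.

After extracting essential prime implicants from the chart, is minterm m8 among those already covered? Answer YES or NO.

YES

[col 0] 00001*, 00011*, 00100*, 00110*, 01000*, 01100*, 10000*, 10010*, 10111*, 11000*, 11001*, 11010*, 11100*, 11110*, 11111*
[col 1] -1000*, -1100*, 0-100, 000-1, 001-0, 01-00*, 1-000*, 1-010*, 1-111, 100-0*, 11-00*, 11-10*, 110-0*, 1100-, 111-0*, 1111-
[col 2] -1-00, 1-0-0, 11--0
Prime implicants: -1-00, 0-100, 000-1, 001-0, 1-0-0, 1-111, 11--0, 1100-, 1111-
PI chart (minterm → PIs covering it):
  1 | 000-1  (sole → essential)
  6 | 001-0  (sole → essential)
  8 | -1-00  (sole → essential)
  12 | -1-00,0-100
  16 | 1-0-0  (sole → essential)
  18 | 1-0-0  (sole → essential)
  23 | 1-111  (sole → essential)
  24 | -1-00,1-0-0,11--0,1100-
  25 | 1100-  (sole → essential)
  26 | 1-0-0,11--0
  30 | 11--0,1111-
Essential prime implicants: -1-00, 000-1, 001-0, 1-0-0, 1-111, 1100-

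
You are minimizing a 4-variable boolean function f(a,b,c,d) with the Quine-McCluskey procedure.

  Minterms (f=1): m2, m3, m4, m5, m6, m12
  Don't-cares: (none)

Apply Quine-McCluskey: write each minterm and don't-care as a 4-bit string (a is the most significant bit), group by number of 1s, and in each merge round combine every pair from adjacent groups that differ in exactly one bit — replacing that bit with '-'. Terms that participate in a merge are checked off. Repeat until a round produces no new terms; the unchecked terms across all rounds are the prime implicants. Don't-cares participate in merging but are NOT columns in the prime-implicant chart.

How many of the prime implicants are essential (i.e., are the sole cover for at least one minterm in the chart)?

3

Round 0: 0010✓ 0011✓ 0100✓ 0101✓ 0110✓ 1100✓
Round 1: -100 0-10 001- 01-0 010-
PIs = {-100, 0-10, 001-, 01-0, 010-}
Coverage chart:
  m2: 0-10,001-
  m3: 001- ←essential
  m4: -100,01-0,010-
  m5: 010- ←essential
  m6: 0-10,01-0
  m12: -100 ←essential
Essential: -100, 001-, 010-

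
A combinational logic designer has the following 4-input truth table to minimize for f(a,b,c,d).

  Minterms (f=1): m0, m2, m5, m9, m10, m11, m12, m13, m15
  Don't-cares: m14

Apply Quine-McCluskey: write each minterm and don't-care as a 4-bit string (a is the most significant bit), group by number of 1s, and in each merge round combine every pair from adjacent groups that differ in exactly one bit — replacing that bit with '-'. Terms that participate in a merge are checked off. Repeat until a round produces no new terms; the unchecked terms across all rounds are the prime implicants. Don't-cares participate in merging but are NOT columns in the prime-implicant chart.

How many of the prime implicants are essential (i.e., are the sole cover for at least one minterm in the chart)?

4

Round 0: 0000✓ 0010✓ 0101✓ 1001✓ 1010✓ 1011✓ 1100✓ 1101✓ 1110✓ 1111✓
Round 1: -010 -101 00-0 1-01✓ 1-10✓ 1-11✓ 10-1✓ 101-✓ 11-0✓ 11-1✓ 110-✓ 111-✓
Round 2: 1--1 1-1- 11--
PIs = {-010, -101, 00-0, 1--1, 1-1-, 11--}
Coverage chart:
  m0: 00-0 ←essential
  m2: -010,00-0
  m5: -101 ←essential
  m9: 1--1 ←essential
  m10: -010,1-1-
  m11: 1--1,1-1-
  m12: 11-- ←essential
  m13: -101,1--1,11--
  m15: 1--1,1-1-,11--
Essential: -101, 00-0, 1--1, 11--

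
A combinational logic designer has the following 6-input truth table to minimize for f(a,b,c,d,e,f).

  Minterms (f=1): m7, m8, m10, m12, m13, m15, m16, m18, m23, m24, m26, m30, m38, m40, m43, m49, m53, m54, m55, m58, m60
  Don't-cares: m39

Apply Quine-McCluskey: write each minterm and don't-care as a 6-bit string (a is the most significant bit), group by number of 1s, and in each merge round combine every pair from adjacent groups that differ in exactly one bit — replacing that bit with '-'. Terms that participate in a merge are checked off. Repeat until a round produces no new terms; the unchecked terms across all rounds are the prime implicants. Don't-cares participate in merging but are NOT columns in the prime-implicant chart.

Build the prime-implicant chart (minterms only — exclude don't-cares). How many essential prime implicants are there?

10

Round 0: 000111✓ 001000✓ 001010✓ 001100✓ 001101✓ 001111✓ 010000✓ 010010✓ 010111✓ 011000✓ 011010✓ 011110✓ 100110✓ 100111✓ 101000✓ 101011 110001✓ 110101✓ 110110✓ 110111✓ 111010✓ 111100
Round 1: -00111✓ -01000 -10111✓ -11010 0-0111✓ 0-1000✓ 0-1010✓ 00-111 001-00 0010-0✓ 0011-1 00110- 01-000✓ 01-010✓ 0100-0✓ 011-10 0110-0✓ 1-0110✓ 1-0111✓ 10011-✓ 110-01 1101-1 11011-✓
Round 2: --0111 0-10-0 01-0-0 1-011-
PIs = {--0111, -01000, -11010, 0-10-0, 00-111, 001-00, 0011-1, 00110-, 01-0-0, 011-10, 1-011-, 101011, 110-01, 1101-1, 111100}
Coverage chart:
  m7: --0111,00-111
  m8: -01000,0-10-0,001-00
  m10: 0-10-0 ←essential
  m12: 001-00,00110-
  m13: 0011-1,00110-
  m15: 00-111,0011-1
  m16: 01-0-0 ←essential
  m18: 01-0-0 ←essential
  m23: --0111 ←essential
  m24: 0-10-0,01-0-0
  m26: -11010,0-10-0,01-0-0,011-10
  m30: 011-10 ←essential
  m38: 1-011- ←essential
  m40: -01000 ←essential
  m43: 101011 ←essential
  m49: 110-01 ←essential
  m53: 110-01,1101-1
  m54: 1-011- ←essential
  m55: --0111,1-011-,1101-1
  m58: -11010 ←essential
  m60: 111100 ←essential
Essential: --0111, -01000, -11010, 0-10-0, 01-0-0, 011-10, 1-011-, 101011, 110-01, 111100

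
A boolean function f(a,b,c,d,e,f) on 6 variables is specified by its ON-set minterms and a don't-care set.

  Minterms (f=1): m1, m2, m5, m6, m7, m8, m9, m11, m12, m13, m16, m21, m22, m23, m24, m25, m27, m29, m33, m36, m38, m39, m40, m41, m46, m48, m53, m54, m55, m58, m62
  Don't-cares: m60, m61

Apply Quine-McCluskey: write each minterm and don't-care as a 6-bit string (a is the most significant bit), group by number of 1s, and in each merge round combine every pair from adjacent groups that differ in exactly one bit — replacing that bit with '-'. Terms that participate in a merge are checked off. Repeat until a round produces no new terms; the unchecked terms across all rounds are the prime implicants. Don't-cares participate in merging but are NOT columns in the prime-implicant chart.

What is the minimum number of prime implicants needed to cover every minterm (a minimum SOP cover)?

[col 0] 000001*, 000010*, 000101*, 000110*, 000111*, 001000*, 001001*, 001011*, 001100*, 001101*, 010000*, 010101*, 010110*, 010111*, 011000*, 011001*, 011011*, 011101*, 100001*, 100100*, 100110*, 100111*, 101000*, 101001*, 101110*, 110000*, 110101*, 110110*, 110111*, 111010*, 111100*, 111101*, 111110*
[col 1] -00001*, -00110*, -00111*, -01000*, -01001*, -10000, -10101*, -10110*, -10111*, -11101*, 0-0101*, 0-0110*, 0-0111*, 0-1000*, 0-1001*, 0-1011*, 0-1101*, 00-001*, 00-101*, 000-01*, 000-10, 0001-1*, 00011-*, 001-00*, 001-01*, 0010-1*, 00100-*, 00110-*, 01-000, 01-101*, 0101-1*, 01011-*, 011-01*, 0110-1*, 01100-*, 1-0110*, 1-0111*, 1-1110*, 10-001*, 10-110*, 1001-0, 10011-*, 10100-*, 11-101*, 11-110*, 1101-1*, 11011-*, 111-10, 1111-0, 11110-
[col 2] --0110*, --0111*, -0-001, -0011-*, -0100-, -1-101, -101-1, -1011-*, 0--101, 0-01-1, 0-011-*, 0-1-01, 0-10-1, 0-100-, 00--01, 001-0-, 1--110, 1-011-*
[col 3] --011-
Prime implicants: --011-, -0-001, -0100-, -1-101, -10000, -101-1, 0--101, 0-01-1, 0-1-01, 0-10-1, 0-100-, 00--01, 000-10, 001-0-, 01-000, 1--110, 1001-0, 111-10, 1111-0, 11110-
PI chart (minterm → PIs covering it):
  1 | -0-001,00--01
  2 | 000-10  (sole → essential)
  5 | 0--101,0-01-1,00--01
  6 | --011-,000-10
  7 | --011-,0-01-1
  8 | -0100-,0-100-,001-0-
  9 | -0-001,-0100-,0-1-01,0-10-1,0-100-,00--01,001-0-
  11 | 0-10-1  (sole → essential)
  12 | 001-0-  (sole → essential)
  13 | 0--101,0-1-01,00--01,001-0-
  16 | -10000,01-000
  21 | -1-101,-101-1,0--101,0-01-1
  22 | --011-  (sole → essential)
  23 | --011-,-101-1,0-01-1
  24 | 0-100-,01-000
  25 | 0-1-01,0-10-1,0-100-
  27 | 0-10-1  (sole → essential)
  29 | -1-101,0--101,0-1-01
  33 | -0-001  (sole → essential)
  36 | 1001-0  (sole → essential)
  38 | --011-,1--110,1001-0
  39 | --011-  (sole → essential)
  40 | -0100-  (sole → essential)
  41 | -0-001,-0100-
  46 | 1--110  (sole → essential)
  48 | -10000  (sole → essential)
  53 | -1-101,-101-1
  54 | --011-,1--110
  55 | --011-,-101-1
  58 | 111-10  (sole → essential)
  62 | 1--110,111-10,1111-0
Essential prime implicants: --011-, -0-001, -0100-, -10000, 0-10-1, 000-10, 001-0-, 1--110, 1001-0, 111-10
Petrick residual → -1-101, 0--101, 0-100-
Minimum SOP uses 13 PIs: c'de + b'd'e'f + b'cd'e' + bde'f + bc'd'e'f' + a'de'f + a'cd'f + a'cd'e' + a'b'c'ef' + a'b'ce' + adef' + ab'c'df' + abcef'

13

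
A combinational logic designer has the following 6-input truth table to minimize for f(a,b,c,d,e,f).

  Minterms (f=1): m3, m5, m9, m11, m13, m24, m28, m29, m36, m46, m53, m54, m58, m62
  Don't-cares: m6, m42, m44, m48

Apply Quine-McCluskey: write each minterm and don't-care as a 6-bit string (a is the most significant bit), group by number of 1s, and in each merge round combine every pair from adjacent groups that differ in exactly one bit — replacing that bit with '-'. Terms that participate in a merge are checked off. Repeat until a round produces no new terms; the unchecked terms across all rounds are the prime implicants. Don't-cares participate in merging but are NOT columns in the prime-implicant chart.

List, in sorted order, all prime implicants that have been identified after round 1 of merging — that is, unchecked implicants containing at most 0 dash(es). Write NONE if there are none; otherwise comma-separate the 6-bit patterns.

[col 0] 000011*, 000101*, 000110, 001001*, 001011*, 001101*, 011000*, 011100*, 011101*, 100100*, 101010*, 101100*, 101110*, 110000, 110101, 110110*, 111010*, 111110*
[col 1] 0-1101, 00-011, 00-101, 001-01, 0010-1, 011-00, 01110-, 1-1010*, 1-1110*, 10-100, 101-10*, 1011-0, 11-110, 111-10*
[col 2] 1-1-10
Prime implicants: 0-1101, 00-011, 00-101, 000110, 001-01, 0010-1, 011-00, 01110-, 1-1-10, 10-100, 1011-0, 11-110, 110000, 110101

000110, 110000, 110101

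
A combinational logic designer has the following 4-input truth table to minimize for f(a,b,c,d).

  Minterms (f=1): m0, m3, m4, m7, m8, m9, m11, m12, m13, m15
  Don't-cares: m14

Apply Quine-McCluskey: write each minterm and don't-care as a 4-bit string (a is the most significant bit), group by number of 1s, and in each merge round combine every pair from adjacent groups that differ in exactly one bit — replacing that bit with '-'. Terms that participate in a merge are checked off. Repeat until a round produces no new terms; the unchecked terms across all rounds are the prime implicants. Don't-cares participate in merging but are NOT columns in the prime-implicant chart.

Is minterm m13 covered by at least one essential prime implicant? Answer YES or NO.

[col 0] 0000*, 0011*, 0100*, 0111*, 1000*, 1001*, 1011*, 1100*, 1101*, 1110*, 1111*
[col 1] -000*, -011*, -100*, -111*, 0-00*, 0-11*, 1-00*, 1-01*, 1-11*, 10-1*, 100-*, 11-0*, 11-1*, 110-*, 111-*
[col 2] --00, --11, 1--1, 1-0-, 11--
Prime implicants: --00, --11, 1--1, 1-0-, 11--
PI chart (minterm → PIs covering it):
  0 | --00  (sole → essential)
  3 | --11  (sole → essential)
  4 | --00  (sole → essential)
  7 | --11  (sole → essential)
  8 | --00,1-0-
  9 | 1--1,1-0-
  11 | --11,1--1
  12 | --00,1-0-,11--
  13 | 1--1,1-0-,11--
  15 | --11,1--1,11--
Essential prime implicants: --00, --11

NO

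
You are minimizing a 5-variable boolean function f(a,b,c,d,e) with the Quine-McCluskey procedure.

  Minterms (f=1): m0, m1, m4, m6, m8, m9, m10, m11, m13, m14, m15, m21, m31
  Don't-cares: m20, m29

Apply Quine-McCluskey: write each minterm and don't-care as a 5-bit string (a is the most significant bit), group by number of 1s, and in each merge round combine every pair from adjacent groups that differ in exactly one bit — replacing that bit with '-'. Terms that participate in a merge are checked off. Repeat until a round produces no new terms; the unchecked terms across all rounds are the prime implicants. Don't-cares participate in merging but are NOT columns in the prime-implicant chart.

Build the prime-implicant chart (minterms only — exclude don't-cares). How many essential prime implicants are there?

2

Round 0: 00000✓ 00001✓ 00100✓ 00110✓ 01000✓ 01001✓ 01010✓ 01011✓ 01101✓ 01110✓ 01111✓ 10100✓ 10101✓ 11101✓ 11111✓
Round 1: -0100 -1101✓ -1111✓ 0-000✓ 0-001✓ 0-110 00-00 0000-✓ 001-0 01-01✓ 01-10✓ 01-11✓ 010-0✓ 010-1✓ 0100-✓ 0101-✓ 011-1✓ 0111-✓ 1-101 1010- 111-1✓
Round 2: -11-1 0-00- 01--1 01-1- 010--
PIs = {-0100, -11-1, 0-00-, 0-110, 00-00, 001-0, 01--1, 01-1-, 010--, 1-101, 1010-}
Coverage chart:
  m0: 0-00-,00-00
  m1: 0-00- ←essential
  m4: -0100,00-00,001-0
  m6: 0-110,001-0
  m8: 0-00-,010--
  m9: 0-00-,01--1,010--
  m10: 01-1-,010--
  m11: 01--1,01-1-,010--
  m13: -11-1,01--1
  m14: 0-110,01-1-
  m15: -11-1,01--1,01-1-
  m21: 1-101,1010-
  m31: -11-1 ←essential
Essential: -11-1, 0-00-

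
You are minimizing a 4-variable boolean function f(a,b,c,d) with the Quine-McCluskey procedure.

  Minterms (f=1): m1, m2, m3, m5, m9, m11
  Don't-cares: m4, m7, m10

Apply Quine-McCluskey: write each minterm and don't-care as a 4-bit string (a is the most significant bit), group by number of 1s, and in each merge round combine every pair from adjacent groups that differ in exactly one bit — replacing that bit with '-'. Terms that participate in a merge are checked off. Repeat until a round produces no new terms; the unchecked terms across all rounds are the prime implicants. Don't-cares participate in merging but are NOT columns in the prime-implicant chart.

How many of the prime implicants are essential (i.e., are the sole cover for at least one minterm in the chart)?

Round 0: 0001✓ 0010✓ 0011✓ 0100✓ 0101✓ 0111✓ 1001✓ 1010✓ 1011✓
Round 1: -001✓ -010✓ -011✓ 0-01✓ 0-11✓ 00-1✓ 001-✓ 01-1✓ 010- 10-1✓ 101-✓
Round 2: -0-1 -01- 0--1
PIs = {-0-1, -01-, 0--1, 010-}
Coverage chart:
  m1: -0-1,0--1
  m2: -01- ←essential
  m3: -0-1,-01-,0--1
  m5: 0--1,010-
  m9: -0-1 ←essential
  m11: -0-1,-01-
Essential: -0-1, -01-

2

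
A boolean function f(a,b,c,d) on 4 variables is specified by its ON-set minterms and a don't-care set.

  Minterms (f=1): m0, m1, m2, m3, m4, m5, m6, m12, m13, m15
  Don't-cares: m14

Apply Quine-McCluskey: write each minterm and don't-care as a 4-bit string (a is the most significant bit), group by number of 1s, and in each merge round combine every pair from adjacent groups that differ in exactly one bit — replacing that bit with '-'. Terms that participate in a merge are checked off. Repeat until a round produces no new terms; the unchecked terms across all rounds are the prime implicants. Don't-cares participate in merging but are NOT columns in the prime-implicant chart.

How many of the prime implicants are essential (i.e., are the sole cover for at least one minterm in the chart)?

Round 0: 0000✓ 0001✓ 0010✓ 0011✓ 0100✓ 0101✓ 0110✓ 1100✓ 1101✓ 1110✓ 1111✓
Round 1: -100✓ -101✓ -110✓ 0-00✓ 0-01✓ 0-10✓ 00-0✓ 00-1✓ 000-✓ 001-✓ 01-0✓ 010-✓ 11-0✓ 11-1✓ 110-✓ 111-✓
Round 2: -1-0 -10- 0--0 0-0- 00-- 11--
PIs = {-1-0, -10-, 0--0, 0-0-, 00--, 11--}
Coverage chart:
  m0: 0--0,0-0-,00--
  m1: 0-0-,00--
  m2: 0--0,00--
  m3: 00-- ←essential
  m4: -1-0,-10-,0--0,0-0-
  m5: -10-,0-0-
  m6: -1-0,0--0
  m12: -1-0,-10-,11--
  m13: -10-,11--
  m15: 11-- ←essential
Essential: 00--, 11--

2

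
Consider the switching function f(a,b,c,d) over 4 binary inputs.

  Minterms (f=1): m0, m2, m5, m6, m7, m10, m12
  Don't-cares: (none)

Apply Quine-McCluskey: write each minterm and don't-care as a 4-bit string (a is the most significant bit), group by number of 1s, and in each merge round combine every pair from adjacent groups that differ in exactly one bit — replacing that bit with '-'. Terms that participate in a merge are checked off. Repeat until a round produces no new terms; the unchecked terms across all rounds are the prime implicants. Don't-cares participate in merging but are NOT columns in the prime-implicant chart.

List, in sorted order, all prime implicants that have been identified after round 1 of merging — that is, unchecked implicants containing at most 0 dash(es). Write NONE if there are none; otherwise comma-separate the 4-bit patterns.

1100

size-2^0 implicants → 0000(✓)  0010(✓)  0101(✓)  0110(✓)  0111(✓)  1010(✓)  1100
size-2^1 implicants → -010  0-10  00-0  01-1  011-
Unchecked terms (primes): -010, 0-10, 00-0, 01-1, 011-, 1100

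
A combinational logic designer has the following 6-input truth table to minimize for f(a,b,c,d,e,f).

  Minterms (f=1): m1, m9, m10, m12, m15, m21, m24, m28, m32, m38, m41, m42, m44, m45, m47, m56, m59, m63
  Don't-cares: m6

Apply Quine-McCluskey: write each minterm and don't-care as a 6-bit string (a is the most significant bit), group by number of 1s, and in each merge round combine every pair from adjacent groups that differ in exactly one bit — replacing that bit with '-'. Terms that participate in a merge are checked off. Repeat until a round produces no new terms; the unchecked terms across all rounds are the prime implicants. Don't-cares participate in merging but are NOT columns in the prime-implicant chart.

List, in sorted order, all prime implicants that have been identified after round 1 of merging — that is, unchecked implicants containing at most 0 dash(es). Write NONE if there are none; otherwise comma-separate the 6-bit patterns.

size-2^0 implicants → 000001(✓)  000110(✓)  001001(✓)  001010(✓)  001100(✓)  001111(✓)  010101  011000(✓)  011100(✓)  100000  100110(✓)  101001(✓)  101010(✓)  101100(✓)  101101(✓)  101111(✓)  111000(✓)  111011(✓)  111111(✓)
size-2^1 implicants → -00110  -01001  -01010  -01100  -01111  -11000  0-1100  00-001  011-00  1-1111  101-01  1011-1  10110-  111-11
Unchecked terms (primes): -00110, -01001, -01010, -01100, -01111, -11000, 0-1100, 00-001, 010101, 011-00, 1-1111, 100000, 101-01, 1011-1, 10110-, 111-11

010101, 100000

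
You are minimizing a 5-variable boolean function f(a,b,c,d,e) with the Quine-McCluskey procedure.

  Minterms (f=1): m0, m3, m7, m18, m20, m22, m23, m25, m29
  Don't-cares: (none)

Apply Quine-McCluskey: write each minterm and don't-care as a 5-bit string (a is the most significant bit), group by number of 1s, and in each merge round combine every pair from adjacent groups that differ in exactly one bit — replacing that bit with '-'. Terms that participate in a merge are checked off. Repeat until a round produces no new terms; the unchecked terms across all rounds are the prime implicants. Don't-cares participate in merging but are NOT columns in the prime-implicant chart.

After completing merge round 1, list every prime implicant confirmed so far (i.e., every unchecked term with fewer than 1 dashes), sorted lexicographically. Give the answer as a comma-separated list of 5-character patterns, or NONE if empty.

Round 0: 00000 00011✓ 00111✓ 10010✓ 10100✓ 10110✓ 10111✓ 11001✓ 11101✓
Round 1: -0111 00-11 10-10 101-0 1011- 11-01
PIs = {-0111, 00-11, 00000, 10-10, 101-0, 1011-, 11-01}

00000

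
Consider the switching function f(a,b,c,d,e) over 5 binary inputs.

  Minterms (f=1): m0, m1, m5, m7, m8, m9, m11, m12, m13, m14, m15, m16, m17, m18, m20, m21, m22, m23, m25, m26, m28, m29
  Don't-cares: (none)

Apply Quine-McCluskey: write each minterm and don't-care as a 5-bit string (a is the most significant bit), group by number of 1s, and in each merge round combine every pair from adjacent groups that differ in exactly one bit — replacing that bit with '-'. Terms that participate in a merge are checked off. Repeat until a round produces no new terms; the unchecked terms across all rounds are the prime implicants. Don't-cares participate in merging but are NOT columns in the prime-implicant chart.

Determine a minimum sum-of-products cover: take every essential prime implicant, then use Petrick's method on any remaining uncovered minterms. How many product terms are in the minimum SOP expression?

size-2^0 implicants → 00000(✓)  00001(✓)  00101(✓)  00111(✓)  01000(✓)  01001(✓)  01011(✓)  01100(✓)  01101(✓)  01110(✓)  01111(✓)  10000(✓)  10001(✓)  10010(✓)  10100(✓)  10101(✓)  10110(✓)  10111(✓)  11001(✓)  11010(✓)  11100(✓)  11101(✓)
size-2^1 implicants → -0000(✓)  -0001(✓)  -0101(✓)  -0111(✓)  -1001(✓)  -1100(✓)  -1101(✓)  0-000(✓)  0-001(✓)  0-101(✓)  0-111(✓)  00-01(✓)  0000-(✓)  001-1(✓)  01-00(✓)  01-01(✓)  01-11(✓)  010-1(✓)  0100-(✓)  011-0(✓)  011-1(✓)  0110-(✓)  0111-(✓)  1-001(✓)  1-010  1-100(✓)  1-101(✓)  10-00(✓)  10-01(✓)  10-10(✓)  100-0(✓)  1000-(✓)  101-0(✓)  101-1(✓)  1010-(✓)  1011-(✓)  11-01(✓)  1110-(✓)
size-2^2 implicants → --001(✓)  --101(✓)  -0-01(✓)  -000-  -01-1  -1-01(✓)  -110-  0--01(✓)  0-00-  0-1-1  01--1  01-0-  011--  1--01(✓)  1-10-  10--0  10-0-  101--
size-2^3 implicants → ---01
Unchecked terms (primes): ---01, -000-, -01-1, -110-, 0-00-, 0-1-1, 01--1, 01-0-, 011--, 1-010, 1-10-, 10--0, 10-0-, 101--
Minterm coverage:
  m0 ⊆ -000-,0-00-
  m1 ⊆ ---01,-000-,0-00-
  m5 ⊆ ---01,-01-1,0-1-1
  m7 ⊆ -01-1,0-1-1
  m8 ⊆ 0-00-,01-0-
  m9 ⊆ ---01,0-00-,01--1,01-0-
  m11 ⊆ 01--1 [E]
  m12 ⊆ -110-,01-0-,011--
  m13 ⊆ ---01,-110-,0-1-1,01--1,01-0-,011--
  m14 ⊆ 011-- [E]
  m15 ⊆ 0-1-1,01--1,011--
  m16 ⊆ -000-,10--0,10-0-
  m17 ⊆ ---01,-000-,10-0-
  m18 ⊆ 1-010,10--0
  m20 ⊆ 1-10-,10--0,10-0-,101--
  m21 ⊆ ---01,-01-1,1-10-,10-0-,101--
  m22 ⊆ 10--0,101--
  m23 ⊆ -01-1,101--
  m25 ⊆ ---01 [E]
  m26 ⊆ 1-010 [E]
  m28 ⊆ -110-,1-10-
  m29 ⊆ ---01,-110-,1-10-
E = {---01, 01--1, 011--, 1-010}
Petrick residual → -01-1, -110-, 0-00-, 10--0
Cover = d'e + b'ce + bcd' + a'c'd' + a'be + a'bc + ac'de' + ab'e'  |cover|=8

8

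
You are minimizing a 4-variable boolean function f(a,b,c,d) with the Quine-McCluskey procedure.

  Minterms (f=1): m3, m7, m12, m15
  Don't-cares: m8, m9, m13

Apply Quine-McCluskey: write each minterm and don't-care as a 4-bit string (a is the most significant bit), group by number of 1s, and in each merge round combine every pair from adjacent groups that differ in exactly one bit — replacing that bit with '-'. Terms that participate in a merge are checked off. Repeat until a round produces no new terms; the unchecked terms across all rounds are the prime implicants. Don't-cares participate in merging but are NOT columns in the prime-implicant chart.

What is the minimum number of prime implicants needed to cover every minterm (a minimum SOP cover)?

3

size-2^0 implicants → 0011(✓)  0111(✓)  1000(✓)  1001(✓)  1100(✓)  1101(✓)  1111(✓)
size-2^1 implicants → -111  0-11  1-00(✓)  1-01(✓)  100-(✓)  11-1  110-(✓)
size-2^2 implicants → 1-0-
Unchecked terms (primes): -111, 0-11, 1-0-, 11-1
Minterm coverage:
  m3 ⊆ 0-11 [E]
  m7 ⊆ -111,0-11
  m12 ⊆ 1-0- [E]
  m15 ⊆ -111,11-1
E = {0-11, 1-0-}
Petrick residual → -111
Cover = bcd + a'cd + ac'  |cover|=3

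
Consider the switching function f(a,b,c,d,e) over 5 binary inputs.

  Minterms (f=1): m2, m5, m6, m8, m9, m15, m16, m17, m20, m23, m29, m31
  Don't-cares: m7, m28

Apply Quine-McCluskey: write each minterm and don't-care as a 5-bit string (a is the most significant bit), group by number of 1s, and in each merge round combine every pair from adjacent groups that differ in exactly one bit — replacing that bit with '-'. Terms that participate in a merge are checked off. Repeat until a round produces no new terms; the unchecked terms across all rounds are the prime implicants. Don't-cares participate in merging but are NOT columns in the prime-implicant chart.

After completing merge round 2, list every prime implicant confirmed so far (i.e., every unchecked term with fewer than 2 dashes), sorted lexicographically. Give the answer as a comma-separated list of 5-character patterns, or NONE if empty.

Round 0: 00010✓ 00101✓ 00110✓ 00111✓ 01000✓ 01001✓ 01111✓ 10000✓ 10001✓ 10100✓ 10111✓ 11100✓ 11101✓ 11111✓
Round 1: -0111✓ -1111✓ 0-111✓ 00-10 001-1 0011- 0100- 1-100 1-111✓ 10-00 1000- 111-1 1110-
Round 2: --111
PIs = {--111, 00-10, 001-1, 0011-, 0100-, 1-100, 10-00, 1000-, 111-1, 1110-}

00-10, 001-1, 0011-, 0100-, 1-100, 10-00, 1000-, 111-1, 1110-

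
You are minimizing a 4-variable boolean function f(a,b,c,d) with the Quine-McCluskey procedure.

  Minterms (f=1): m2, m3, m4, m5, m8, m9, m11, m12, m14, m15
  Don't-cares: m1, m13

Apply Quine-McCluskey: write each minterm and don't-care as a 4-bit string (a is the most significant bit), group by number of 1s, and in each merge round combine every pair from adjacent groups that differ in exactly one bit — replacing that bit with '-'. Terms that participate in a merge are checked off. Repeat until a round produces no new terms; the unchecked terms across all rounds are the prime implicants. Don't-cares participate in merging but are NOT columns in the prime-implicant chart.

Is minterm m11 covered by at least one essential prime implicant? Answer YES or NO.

NO

Round 0: 0001✓ 0010✓ 0011✓ 0100✓ 0101✓ 1000✓ 1001✓ 1011✓ 1100✓ 1101✓ 1110✓ 1111✓
Round 1: -001✓ -011✓ -100✓ -101✓ 0-01✓ 00-1✓ 001- 010-✓ 1-00✓ 1-01✓ 1-11✓ 10-1✓ 100-✓ 11-0✓ 11-1✓ 110-✓ 111-✓
Round 2: --01 -0-1 -10- 1--1 1-0- 11--
PIs = {--01, -0-1, -10-, 001-, 1--1, 1-0-, 11--}
Coverage chart:
  m2: 001- ←essential
  m3: -0-1,001-
  m4: -10- ←essential
  m5: --01,-10-
  m8: 1-0- ←essential
  m9: --01,-0-1,1--1,1-0-
  m11: -0-1,1--1
  m12: -10-,1-0-,11--
  m14: 11-- ←essential
  m15: 1--1,11--
Essential: -10-, 001-, 1-0-, 11--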